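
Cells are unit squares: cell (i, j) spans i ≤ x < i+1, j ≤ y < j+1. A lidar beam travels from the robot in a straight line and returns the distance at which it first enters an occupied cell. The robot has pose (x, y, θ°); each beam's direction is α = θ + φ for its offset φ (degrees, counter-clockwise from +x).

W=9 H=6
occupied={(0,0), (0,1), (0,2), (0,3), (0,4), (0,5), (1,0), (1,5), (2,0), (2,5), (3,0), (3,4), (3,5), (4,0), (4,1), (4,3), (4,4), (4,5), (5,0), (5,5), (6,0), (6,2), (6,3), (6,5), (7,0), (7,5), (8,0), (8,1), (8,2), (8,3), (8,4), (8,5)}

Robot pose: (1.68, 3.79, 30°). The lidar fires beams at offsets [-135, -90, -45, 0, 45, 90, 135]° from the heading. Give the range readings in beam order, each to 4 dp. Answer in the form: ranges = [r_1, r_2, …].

ranges = [2.6273, 3.2216, 2.4018, 1.5242, 1.2527, 1.3600, 0.7040]

beam 1: φ=-135°, α=255°
  dir = (cos 255°, sin 255°) = (-0.2588, -0.9659); from cell (1,3)
  next x-line at t=2.6273, next y-line at t=0.8179; Δt_x=3.8637, Δt_y=1.0353
    y: enter (1,2) at t=0.8179
    y: enter (1,1) at t=1.8531
    x: enter (0,1) at t=2.6273 ← occupied
  → r_1 = 2.6273
beam 2: φ=-90°, α=300°
  dir = (cos 300°, sin 300°) = (0.5000, -0.8660); from cell (1,3)
  next x-line at t=0.6400, next y-line at t=0.9122; Δt_x=2.0000, Δt_y=1.1547
    x: enter (2,3) at t=0.6400
    y: enter (2,2) at t=0.9122
    y: enter (2,1) at t=2.0669
    x: enter (3,1) at t=2.6400
    y: enter (3,0) at t=3.2216 ← occupied
  → r_2 = 3.2216
beam 3: φ=-45°, α=345°
  dir = (cos 345°, sin 345°) = (0.9659, -0.2588); from cell (1,3)
  next x-line at t=0.3313, next y-line at t=3.0523; Δt_x=1.0353, Δt_y=3.8637
    x: enter (2,3) at t=0.3313
    x: enter (3,3) at t=1.3666
    x: enter (4,3) at t=2.4018 ← occupied
  → r_3 = 2.4018
beam 4: φ=0°, α=30°
  dir = (cos 30°, sin 30°) = (0.8660, 0.5000); from cell (1,3)
  next x-line at t=0.3695, next y-line at t=0.4200; Δt_x=1.1547, Δt_y=2.0000
    x: enter (2,3) at t=0.3695
    y: enter (2,4) at t=0.4200
    x: enter (3,4) at t=1.5242 ← occupied
  → r_4 = 1.5242
beam 5: φ=45°, α=75°
  dir = (cos 75°, sin 75°) = (0.2588, 0.9659); from cell (1,3)
  next x-line at t=1.2364, next y-line at t=0.2174; Δt_x=3.8637, Δt_y=1.0353
    y: enter (1,4) at t=0.2174
    x: enter (2,4) at t=1.2364
    y: enter (2,5) at t=1.2527 ← occupied
  → r_5 = 1.2527
beam 6: φ=90°, α=120°
  dir = (cos 120°, sin 120°) = (-0.5000, 0.8660); from cell (1,3)
  next x-line at t=1.3600, next y-line at t=0.2425; Δt_x=2.0000, Δt_y=1.1547
    y: enter (1,4) at t=0.2425
    x: enter (0,4) at t=1.3600 ← occupied
  → r_6 = 1.3600
beam 7: φ=135°, α=165°
  dir = (cos 165°, sin 165°) = (-0.9659, 0.2588); from cell (1,3)
  next x-line at t=0.7040, next y-line at t=0.8114; Δt_x=1.0353, Δt_y=3.8637
    x: enter (0,3) at t=0.7040 ← occupied
  → r_7 = 0.7040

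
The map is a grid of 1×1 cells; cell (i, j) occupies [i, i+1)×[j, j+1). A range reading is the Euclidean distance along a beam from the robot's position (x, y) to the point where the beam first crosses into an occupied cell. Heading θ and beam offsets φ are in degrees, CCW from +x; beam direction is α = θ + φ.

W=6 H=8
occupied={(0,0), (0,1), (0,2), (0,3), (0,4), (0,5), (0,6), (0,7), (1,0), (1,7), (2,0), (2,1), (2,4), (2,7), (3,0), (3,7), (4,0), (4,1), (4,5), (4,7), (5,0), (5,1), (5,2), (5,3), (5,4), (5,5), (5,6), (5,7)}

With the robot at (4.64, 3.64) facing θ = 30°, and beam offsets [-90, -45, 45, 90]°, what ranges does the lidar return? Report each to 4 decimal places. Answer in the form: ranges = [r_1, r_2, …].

beam 1: φ=-90°, α=300°
  cosα=0.5000 sinα=-0.8660 | (4,3) | tMaxX 0.7200 tMaxY 0.7390 | tΔX 2.0000 tΔY 1.1547
    t=0.7200 [x] (5,3) — stop
  → r_1 = 0.7200
beam 2: φ=-45°, α=345°
  cosα=0.9659 sinα=-0.2588 | (4,3) | tMaxX 0.3727 tMaxY 2.4728 | tΔX 1.0353 tΔY 3.8637
    t=0.3727 [x] (5,3) — stop
  → r_2 = 0.3727
beam 3: φ=45°, α=75°
  cosα=0.2588 sinα=0.9659 | (4,3) | tMaxX 1.3909 tMaxY 0.3727 | tΔX 3.8637 tΔY 1.0353
    t=0.3727 [y] (4,4)
    t=1.3909 [x] (5,4) — stop
  → r_3 = 1.3909
beam 4: φ=90°, α=120°
  cosα=-0.5000 sinα=0.8660 | (4,3) | tMaxX 1.2800 tMaxY 0.4157 | tΔX 2.0000 tΔY 1.1547
    t=0.4157 [y] (4,4)
    t=1.2800 [x] (3,4)
    t=1.5704 [y] (3,5)
    t=2.7251 [y] (3,6)
    t=3.2800 [x] (2,6)
    t=3.8798 [y] (2,7) — stop
  → r_4 = 3.8798

ranges = [0.7200, 0.3727, 1.3909, 3.8798]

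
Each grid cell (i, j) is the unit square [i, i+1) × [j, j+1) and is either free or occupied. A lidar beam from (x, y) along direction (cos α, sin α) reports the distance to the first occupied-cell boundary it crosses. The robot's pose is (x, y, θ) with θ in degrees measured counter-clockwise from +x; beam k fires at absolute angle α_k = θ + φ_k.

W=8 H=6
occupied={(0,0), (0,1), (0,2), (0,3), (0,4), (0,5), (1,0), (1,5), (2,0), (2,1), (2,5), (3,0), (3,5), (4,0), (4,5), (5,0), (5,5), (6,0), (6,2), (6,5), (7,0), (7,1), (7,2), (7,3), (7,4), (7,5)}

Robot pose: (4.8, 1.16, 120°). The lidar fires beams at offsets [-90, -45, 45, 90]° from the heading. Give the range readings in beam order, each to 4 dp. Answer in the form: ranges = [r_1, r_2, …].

ranges = [1.6800, 3.9755, 1.8635, 0.3200]

beam 1: φ=-90°, α=30°
  d=(0.8660,0.5000)  start (4,1)  tX=0.2309 tY=1.6800  stride 1/|dx|=1.1547 1/|dy|=2.0000
    cross x-line → (5,1), t=0.2309
    cross x-line → (6,1), t=1.3856
    cross y-line → (6,2), t=1.6800 (wall)
  → r_1 = 1.6800
beam 2: φ=-45°, α=75°
  d=(0.2588,0.9659)  start (4,1)  tX=0.7727 tY=0.8696  stride 1/|dx|=3.8637 1/|dy|=1.0353
    cross x-line → (5,1), t=0.7727
    cross y-line → (5,2), t=0.8696
    cross y-line → (5,3), t=1.9049
    cross y-line → (5,4), t=2.9402
    cross y-line → (5,5), t=3.9755 (wall)
  → r_2 = 3.9755
beam 3: φ=45°, α=165°
  d=(-0.9659,0.2588)  start (4,1)  tX=0.8282 tY=3.2455  stride 1/|dx|=1.0353 1/|dy|=3.8637
    cross x-line → (3,1), t=0.8282
    cross x-line → (2,1), t=1.8635 (wall)
  → r_3 = 1.8635
beam 4: φ=90°, α=210°
  d=(-0.8660,-0.5000)  start (4,1)  tX=0.9238 tY=0.3200  stride 1/|dx|=1.1547 1/|dy|=2.0000
    cross y-line → (4,0), t=0.3200 (wall)
  → r_4 = 0.3200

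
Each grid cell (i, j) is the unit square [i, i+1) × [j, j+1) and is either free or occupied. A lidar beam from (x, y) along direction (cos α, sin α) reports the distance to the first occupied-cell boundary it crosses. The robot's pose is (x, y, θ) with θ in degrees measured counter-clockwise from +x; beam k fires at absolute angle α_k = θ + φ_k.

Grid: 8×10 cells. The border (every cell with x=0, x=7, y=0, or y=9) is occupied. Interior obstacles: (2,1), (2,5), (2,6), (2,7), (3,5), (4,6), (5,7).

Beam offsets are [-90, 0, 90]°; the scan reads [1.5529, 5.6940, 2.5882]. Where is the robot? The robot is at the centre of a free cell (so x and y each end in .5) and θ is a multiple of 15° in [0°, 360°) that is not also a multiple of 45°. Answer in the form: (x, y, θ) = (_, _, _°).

Candidates: 41 free-cell centres × 16 headings = 656 poses. Raycast each; keep the one whose scan matches to 4 dp.
  (5.5, 4.5, 15°): beam 1 = 3.6235 ≠ 1.5529 ✗
  (6.5, 2.5, 300°): beam 1 = 3.0000 ≠ 1.5529 ✗
  (2.5, 2.5, 165°): beam 1 = 2.5882 ≠ 1.5529 ✗
  (1.5, 1.5, 240°): beam 1 = 0.5774 ≠ 1.5529 ✗
  …
  (1.5, 2.5, 345°): r_1=1.5529, r_2=5.6940, r_3=2.5882 — all match ✓
Only this pose fits every beam.

(x, y, θ) = (1.5, 2.5, 345°)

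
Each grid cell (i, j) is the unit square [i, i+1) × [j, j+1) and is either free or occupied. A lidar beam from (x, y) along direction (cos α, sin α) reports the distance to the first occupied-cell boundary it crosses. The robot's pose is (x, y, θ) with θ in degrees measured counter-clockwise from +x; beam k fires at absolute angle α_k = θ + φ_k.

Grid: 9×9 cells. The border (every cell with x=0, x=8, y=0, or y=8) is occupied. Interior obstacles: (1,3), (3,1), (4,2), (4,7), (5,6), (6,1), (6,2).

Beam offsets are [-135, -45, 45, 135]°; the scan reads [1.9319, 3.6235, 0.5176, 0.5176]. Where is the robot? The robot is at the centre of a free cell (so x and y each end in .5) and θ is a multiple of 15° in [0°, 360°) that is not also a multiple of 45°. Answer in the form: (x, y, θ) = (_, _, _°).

Enumerate (i+0.5, j+0.5, θ) over the 42 free cells and 16 admissible headings. For each, cast all 4 beams and compare to the given ranges.
  (6.5, 7.5, 345°): beam 1 = 1.0000 ≠ 1.9319 ✗
  (2.5, 4.5, 165°): beam 1 = 3.0000 ≠ 1.9319 ✗
  (1.5, 5.5, 30°): beam 1 = 1.5529 ≠ 1.9319 ✗
  (1.5, 5.5, 15°): beam 1 = 1.0000 ≠ 1.9319 ✗
  …
  (1.5, 7.5, 30°): r_1=1.9319, r_2=3.6235, r_3=0.5176, r_4=0.5176 — all match ✓
Unique over the lattice → pose = (1.5, 7.5, 30°).

(x, y, θ) = (1.5, 7.5, 30°)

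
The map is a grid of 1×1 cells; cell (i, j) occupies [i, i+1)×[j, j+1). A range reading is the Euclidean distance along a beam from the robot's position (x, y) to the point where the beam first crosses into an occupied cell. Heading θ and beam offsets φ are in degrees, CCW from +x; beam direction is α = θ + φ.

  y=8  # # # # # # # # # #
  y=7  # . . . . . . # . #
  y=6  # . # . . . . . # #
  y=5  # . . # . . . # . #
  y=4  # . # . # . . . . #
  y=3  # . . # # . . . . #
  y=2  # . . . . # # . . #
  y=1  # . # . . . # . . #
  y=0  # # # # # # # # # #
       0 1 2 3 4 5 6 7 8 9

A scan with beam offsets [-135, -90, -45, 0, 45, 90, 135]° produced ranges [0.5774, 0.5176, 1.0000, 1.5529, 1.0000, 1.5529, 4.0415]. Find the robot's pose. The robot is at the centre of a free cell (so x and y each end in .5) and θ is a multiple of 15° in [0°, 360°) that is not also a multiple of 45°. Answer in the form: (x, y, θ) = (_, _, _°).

The pose lattice has 43·16 = 688 candidates. Test each by forward raycasting.
  (1.5, 4.5, 120°): beam 1 = 0.5176 ≠ 0.5774 ✗
  (5.5, 3.5, 165°): beam 1 = 4.0415 ≠ 0.5774 ✗
  (5.5, 5.5, 285°): beam 1 = 2.8868 ≠ 0.5774 ✗
  (2.5, 5.5, 150°): beam 1 = 0.5176 ≠ 0.5774 ✗
  …
  (4.5, 1.5, 15°): r_1=0.5774, r_2=0.5176, r_3=1.0000, r_4=1.5529, r_5=1.0000, r_6=1.5529, r_7=4.0415 — all match ✓
No second candidate reproduces the full scan.

(x, y, θ) = (4.5, 1.5, 15°)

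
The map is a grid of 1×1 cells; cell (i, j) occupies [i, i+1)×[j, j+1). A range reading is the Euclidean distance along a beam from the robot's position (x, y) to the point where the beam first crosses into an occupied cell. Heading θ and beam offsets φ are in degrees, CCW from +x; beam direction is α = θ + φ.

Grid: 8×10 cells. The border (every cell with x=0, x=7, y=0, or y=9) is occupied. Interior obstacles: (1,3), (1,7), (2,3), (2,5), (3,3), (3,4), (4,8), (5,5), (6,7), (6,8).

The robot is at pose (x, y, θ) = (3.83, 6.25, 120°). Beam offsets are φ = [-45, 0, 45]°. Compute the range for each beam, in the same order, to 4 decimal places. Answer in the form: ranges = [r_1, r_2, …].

beam 1: φ=-45°, α=75°
  cosα=0.2588 sinα=0.9659 | (3,6) | tMaxX 0.6568 tMaxY 0.7765 | tΔX 3.8637 tΔY 1.0353
    t=0.6568 [x] (4,6)
    t=0.7765 [y] (4,7)
    t=1.8117 [y] (4,8) — stop
  → r_1 = 1.8117
beam 2: φ=0°, α=120°
  cosα=-0.5000 sinα=0.8660 | (3,6) | tMaxX 1.6600 tMaxY 0.8660 | tΔX 2.0000 tΔY 1.1547
    t=0.8660 [y] (3,7)
    t=1.6600 [x] (2,7)
    t=2.0207 [y] (2,8)
    t=3.1754 [y] (2,9) — stop
  → r_2 = 3.1754
beam 3: φ=45°, α=165°
  cosα=-0.9659 sinα=0.2588 | (3,6) | tMaxX 0.8593 tMaxY 2.8978 | tΔX 1.0353 tΔY 3.8637
    t=0.8593 [x] (2,6)
    t=1.8946 [x] (1,6)
    t=2.8978 [y] (1,7) — stop
  → r_3 = 2.8978

ranges = [1.8117, 3.1754, 2.8978]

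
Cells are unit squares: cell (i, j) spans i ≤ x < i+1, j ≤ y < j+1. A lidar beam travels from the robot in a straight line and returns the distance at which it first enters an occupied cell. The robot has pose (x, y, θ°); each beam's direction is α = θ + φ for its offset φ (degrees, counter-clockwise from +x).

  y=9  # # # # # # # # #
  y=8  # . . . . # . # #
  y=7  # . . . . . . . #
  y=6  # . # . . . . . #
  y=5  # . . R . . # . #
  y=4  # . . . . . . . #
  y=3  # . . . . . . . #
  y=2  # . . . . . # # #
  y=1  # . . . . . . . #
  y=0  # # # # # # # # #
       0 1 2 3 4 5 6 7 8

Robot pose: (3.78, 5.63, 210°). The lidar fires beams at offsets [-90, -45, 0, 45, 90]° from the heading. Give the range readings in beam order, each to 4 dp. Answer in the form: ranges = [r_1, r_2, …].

beam 1: φ=-90°, α=120°
  dir = (cos 120°, sin 120°) = (-0.5000, 0.8660); from cell (3,5)
  next x-line at t=1.5600, next y-line at t=0.4272; Δt_x=2.0000, Δt_y=1.1547
    y: enter (3,6) at t=0.4272
    x: enter (2,6) at t=1.5600 ← occupied
  → r_1 = 1.5600
beam 2: φ=-45°, α=165°
  dir = (cos 165°, sin 165°) = (-0.9659, 0.2588); from cell (3,5)
  next x-line at t=0.8075, next y-line at t=1.4296; Δt_x=1.0353, Δt_y=3.8637
    x: enter (2,5) at t=0.8075
    y: enter (2,6) at t=1.4296 ← occupied
  → r_2 = 1.4296
beam 3: φ=0°, α=210°
  dir = (cos 210°, sin 210°) = (-0.8660, -0.5000); from cell (3,5)
  next x-line at t=0.9007, next y-line at t=1.2600; Δt_x=1.1547, Δt_y=2.0000
    x: enter (2,5) at t=0.9007
    y: enter (2,4) at t=1.2600
    x: enter (1,4) at t=2.0554
    x: enter (0,4) at t=3.2101 ← occupied
  → r_3 = 3.2101
beam 4: φ=45°, α=255°
  dir = (cos 255°, sin 255°) = (-0.2588, -0.9659); from cell (3,5)
  next x-line at t=3.0137, next y-line at t=0.6522; Δt_x=3.8637, Δt_y=1.0353
    y: enter (3,4) at t=0.6522
    y: enter (3,3) at t=1.6875
    y: enter (3,2) at t=2.7228
    x: enter (2,2) at t=3.0137
    y: enter (2,1) at t=3.7581
    y: enter (2,0) at t=4.7933 ← occupied
  → r_4 = 4.7933
beam 5: φ=90°, α=300°
  dir = (cos 300°, sin 300°) = (0.5000, -0.8660); from cell (3,5)
  next x-line at t=0.4400, next y-line at t=0.7275; Δt_x=2.0000, Δt_y=1.1547
    x: enter (4,5) at t=0.4400
    y: enter (4,4) at t=0.7275
    y: enter (4,3) at t=1.8822
    x: enter (5,3) at t=2.4400
    y: enter (5,2) at t=3.0369
    y: enter (5,1) at t=4.1916
    x: enter (6,1) at t=4.4400
    y: enter (6,0) at t=5.3463 ← occupied
  → r_5 = 5.3463

ranges = [1.5600, 1.4296, 3.2101, 4.7933, 5.3463]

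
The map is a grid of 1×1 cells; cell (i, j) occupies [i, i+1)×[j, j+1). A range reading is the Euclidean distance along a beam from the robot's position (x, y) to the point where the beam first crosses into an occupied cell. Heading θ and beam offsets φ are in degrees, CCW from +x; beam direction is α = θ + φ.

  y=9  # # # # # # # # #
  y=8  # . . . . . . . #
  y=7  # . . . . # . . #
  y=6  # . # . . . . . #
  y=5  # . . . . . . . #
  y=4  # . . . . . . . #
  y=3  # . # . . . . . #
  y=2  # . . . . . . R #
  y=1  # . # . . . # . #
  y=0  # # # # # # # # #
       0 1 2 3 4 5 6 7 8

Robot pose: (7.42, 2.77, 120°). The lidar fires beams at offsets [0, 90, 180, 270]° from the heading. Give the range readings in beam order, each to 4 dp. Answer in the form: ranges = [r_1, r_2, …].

ranges = [7.1938, 1.5400, 1.1600, 0.6697]

beam 1: φ=0°, α=120°
  d=(-0.5000,0.8660)  start (7,2)  tX=0.8400 tY=0.2656  stride 1/|dx|=2.0000 1/|dy|=1.1547
    cross y-line → (7,3), t=0.2656
    cross x-line → (6,3), t=0.8400
    cross y-line → (6,4), t=1.4203
    cross y-line → (6,5), t=2.5750
    cross x-line → (5,5), t=2.8400
    cross y-line → (5,6), t=3.7297
    cross x-line → (4,6), t=4.8400
    cross y-line → (4,7), t=4.8844
    cross y-line → (4,8), t=6.0391
    cross x-line → (3,8), t=6.8400
    cross y-line → (3,9), t=7.1938 (wall)
  → r_1 = 7.1938
beam 2: φ=90°, α=210°
  d=(-0.8660,-0.5000)  start (7,2)  tX=0.4850 tY=1.5400  stride 1/|dx|=1.1547 1/|dy|=2.0000
    cross x-line → (6,2), t=0.4850
    cross y-line → (6,1), t=1.5400 (wall)
  → r_2 = 1.5400
beam 3: φ=180°, α=300°
  d=(0.5000,-0.8660)  start (7,2)  tX=1.1600 tY=0.8891  stride 1/|dx|=2.0000 1/|dy|=1.1547
    cross y-line → (7,1), t=0.8891
    cross x-line → (8,1), t=1.1600 (wall)
  → r_3 = 1.1600
beam 4: φ=270°, α=30°
  d=(0.8660,0.5000)  start (7,2)  tX=0.6697 tY=0.4600  stride 1/|dx|=1.1547 1/|dy|=2.0000
    cross y-line → (7,3), t=0.4600
    cross x-line → (8,3), t=0.6697 (wall)
  → r_4 = 0.6697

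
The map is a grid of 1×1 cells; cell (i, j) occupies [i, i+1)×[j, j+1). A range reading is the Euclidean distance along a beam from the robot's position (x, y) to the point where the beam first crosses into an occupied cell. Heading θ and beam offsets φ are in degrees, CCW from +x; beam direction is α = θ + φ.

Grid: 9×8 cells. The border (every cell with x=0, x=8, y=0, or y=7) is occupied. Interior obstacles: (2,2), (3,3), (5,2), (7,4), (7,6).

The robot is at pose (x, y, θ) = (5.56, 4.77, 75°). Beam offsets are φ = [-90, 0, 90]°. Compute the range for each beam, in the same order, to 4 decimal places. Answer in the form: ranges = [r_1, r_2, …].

ranges = [1.4908, 2.3087, 4.7209]

beam 1: φ=-90°, α=345°
  dir = (cos 345°, sin 345°) = (0.9659, -0.2588); from cell (5,4)
  next x-line at t=0.4555, next y-line at t=2.9751; Δt_x=1.0353, Δt_y=3.8637
    x: enter (6,4) at t=0.4555
    x: enter (7,4) at t=1.4908 ← occupied
  → r_1 = 1.4908
beam 2: φ=0°, α=75°
  dir = (cos 75°, sin 75°) = (0.2588, 0.9659); from cell (5,4)
  next x-line at t=1.7000, next y-line at t=0.2381; Δt_x=3.8637, Δt_y=1.0353
    y: enter (5,5) at t=0.2381
    y: enter (5,6) at t=1.2734
    x: enter (6,6) at t=1.7000
    y: enter (6,7) at t=2.3087 ← occupied
  → r_2 = 2.3087
beam 3: φ=90°, α=165°
  dir = (cos 165°, sin 165°) = (-0.9659, 0.2588); from cell (5,4)
  next x-line at t=0.5798, next y-line at t=0.8887; Δt_x=1.0353, Δt_y=3.8637
    x: enter (4,4) at t=0.5798
    y: enter (4,5) at t=0.8887
    x: enter (3,5) at t=1.6150
    x: enter (2,5) at t=2.6503
    x: enter (1,5) at t=3.6856
    x: enter (0,5) at t=4.7209 ← occupied
  → r_3 = 4.7209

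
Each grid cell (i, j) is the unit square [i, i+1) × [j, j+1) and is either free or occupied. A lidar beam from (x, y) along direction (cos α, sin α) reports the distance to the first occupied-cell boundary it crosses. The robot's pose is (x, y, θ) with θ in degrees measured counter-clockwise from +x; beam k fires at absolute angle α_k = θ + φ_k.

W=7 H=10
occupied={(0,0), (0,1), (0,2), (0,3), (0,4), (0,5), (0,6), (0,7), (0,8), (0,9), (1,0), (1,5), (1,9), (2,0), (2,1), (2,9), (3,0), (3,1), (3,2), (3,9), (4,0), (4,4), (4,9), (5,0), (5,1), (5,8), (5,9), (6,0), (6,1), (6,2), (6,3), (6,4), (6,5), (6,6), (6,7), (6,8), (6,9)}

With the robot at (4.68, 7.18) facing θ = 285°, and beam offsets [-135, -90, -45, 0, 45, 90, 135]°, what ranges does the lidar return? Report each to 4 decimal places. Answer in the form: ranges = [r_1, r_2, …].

ranges = [3.6400, 3.8098, 7.1360, 5.1001, 1.5242, 1.3666, 0.9469]

beam 1: φ=-135°, α=150°
  cosα=-0.8660 sinα=0.5000 | (4,7) | tMaxX 0.7852 tMaxY 1.6400 | tΔX 1.1547 tΔY 2.0000
    t=0.7852 [x] (3,7)
    t=1.6400 [y] (3,8)
    t=1.9399 [x] (2,8)
    t=3.0946 [x] (1,8)
    t=3.6400 [y] (1,9) — stop
  → r_1 = 3.6400
beam 2: φ=-90°, α=195°
  cosα=-0.9659 sinα=-0.2588 | (4,7) | tMaxX 0.7040 tMaxY 0.6955 | tΔX 1.0353 tΔY 3.8637
    t=0.6955 [y] (4,6)
    t=0.7040 [x] (3,6)
    t=1.7393 [x] (2,6)
    t=2.7745 [x] (1,6)
    t=3.8098 [x] (0,6) — stop
  → r_2 = 3.8098
beam 3: φ=-45°, α=240°
  cosα=-0.5000 sinα=-0.8660 | (4,7) | tMaxX 1.3600 tMaxY 0.2078 | tΔX 2.0000 tΔY 1.1547
    t=0.2078 [y] (4,6)
    t=1.3600 [x] (3,6)
    t=1.3625 [y] (3,5)
    t=2.5172 [y] (3,4)
    t=3.3600 [x] (2,4)
    t=3.6719 [y] (2,3)
    t=4.8266 [y] (2,2)
    t=5.3600 [x] (1,2)
    t=5.9813 [y] (1,1)
    t=7.1360 [y] (1,0) — stop
  → r_3 = 7.1360
beam 4: φ=0°, α=285°
  cosα=0.2588 sinα=-0.9659 | (4,7) | tMaxX 1.2364 tMaxY 0.1863 | tΔX 3.8637 tΔY 1.0353
    t=0.1863 [y] (4,6)
    t=1.2216 [y] (4,5)
    t=1.2364 [x] (5,5)
    t=2.2569 [y] (5,4)
    t=3.2922 [y] (5,3)
    t=4.3275 [y] (5,2)
    t=5.1001 [x] (6,2) — stop
  → r_4 = 5.1001
beam 5: φ=45°, α=330°
  cosα=0.8660 sinα=-0.5000 | (4,7) | tMaxX 0.3695 tMaxY 0.3600 | tΔX 1.1547 tΔY 2.0000
    t=0.3600 [y] (4,6)
    t=0.3695 [x] (5,6)
    t=1.5242 [x] (6,6) — stop
  → r_5 = 1.5242
beam 6: φ=90°, α=15°
  cosα=0.9659 sinα=0.2588 | (4,7) | tMaxX 0.3313 tMaxY 3.1682 | tΔX 1.0353 tΔY 3.8637
    t=0.3313 [x] (5,7)
    t=1.3666 [x] (6,7) — stop
  → r_6 = 1.3666
beam 7: φ=135°, α=60°
  cosα=0.5000 sinα=0.8660 | (4,7) | tMaxX 0.6400 tMaxY 0.9469 | tΔX 2.0000 tΔY 1.1547
    t=0.6400 [x] (5,7)
    t=0.9469 [y] (5,8) — stop
  → r_7 = 0.9469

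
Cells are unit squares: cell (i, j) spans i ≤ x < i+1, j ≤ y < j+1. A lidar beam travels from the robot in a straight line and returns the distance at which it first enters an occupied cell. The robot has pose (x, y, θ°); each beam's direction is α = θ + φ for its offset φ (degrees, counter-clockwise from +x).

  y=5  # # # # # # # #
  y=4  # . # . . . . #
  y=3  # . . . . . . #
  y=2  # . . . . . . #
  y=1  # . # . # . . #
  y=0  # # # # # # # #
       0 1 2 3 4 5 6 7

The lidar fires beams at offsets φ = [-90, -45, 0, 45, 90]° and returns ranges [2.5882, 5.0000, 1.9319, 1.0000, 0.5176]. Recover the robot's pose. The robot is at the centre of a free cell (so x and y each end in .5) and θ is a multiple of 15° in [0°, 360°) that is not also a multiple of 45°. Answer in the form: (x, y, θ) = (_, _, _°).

(x, y, θ) = (1.5, 2.5, 75°)

Enumerate (i+0.5, j+0.5, θ) over the 21 free cells and 16 admissible headings. For each, cast all 5 beams and compare to the given ranges.
  (3.5, 3.5, 240°): beam 1 = 1.0000 ≠ 2.5882 ✗
  (5.5, 1.5, 15°): beam 1 = 0.5176 ≠ 2.5882 ✗
  (1.5, 4.5, 285°): beam 1 = 0.5176 ≠ 2.5882 ✗
  (5.5, 2.5, 285°): beam 2 = 1.0000 ≠ 5.0000 ✗
  (3.5, 1.5, 105°): beam 1 = 0.5176 ≠ 2.5882 ✗
  …
  (1.5, 2.5, 75°): r_1=2.5882, r_2=5.0000, r_3=1.9319, r_4=1.0000, r_5=0.5176 — all match ✓
Only this pose fits every beam.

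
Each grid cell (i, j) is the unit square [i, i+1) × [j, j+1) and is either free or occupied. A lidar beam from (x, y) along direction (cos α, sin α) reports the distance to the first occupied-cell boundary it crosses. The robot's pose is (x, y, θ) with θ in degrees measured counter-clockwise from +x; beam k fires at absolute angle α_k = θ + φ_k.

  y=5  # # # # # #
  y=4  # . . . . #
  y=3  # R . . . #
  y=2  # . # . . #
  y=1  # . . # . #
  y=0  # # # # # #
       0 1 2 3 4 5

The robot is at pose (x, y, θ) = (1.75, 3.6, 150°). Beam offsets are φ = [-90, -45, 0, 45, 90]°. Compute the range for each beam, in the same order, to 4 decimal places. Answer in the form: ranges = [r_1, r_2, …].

beam 1: φ=-90°, α=60°
  direction (0.5000, 0.8660); cell (1,3); t to first gridline: x 0.5000, y 0.4619 (then +2.0000 / +1.1547)
    (1,4) via y @ 0.4619
    (2,4) via x @ 0.5000
    (2,5) via y @ 1.6166  # hit
  → r_1 = 1.6166
beam 2: φ=-45°, α=105°
  direction (-0.2588, 0.9659); cell (1,3); t to first gridline: x 2.8978, y 0.4141 (then +3.8637 / +1.0353)
    (1,4) via y @ 0.4141
    (1,5) via y @ 1.4494  # hit
  → r_2 = 1.4494
beam 3: φ=0°, α=150°
  direction (-0.8660, 0.5000); cell (1,3); t to first gridline: x 0.8660, y 0.8000 (then +1.1547 / +2.0000)
    (1,4) via y @ 0.8000
    (0,4) via x @ 0.8660  # hit
  → r_3 = 0.8660
beam 4: φ=45°, α=195°
  direction (-0.9659, -0.2588); cell (1,3); t to first gridline: x 0.7765, y 2.3182 (then +1.0353 / +3.8637)
    (0,3) via x @ 0.7765  # hit
  → r_4 = 0.7765
beam 5: φ=90°, α=240°
  direction (-0.5000, -0.8660); cell (1,3); t to first gridline: x 1.5000, y 0.6928 (then +2.0000 / +1.1547)
    (1,2) via y @ 0.6928
    (0,2) via x @ 1.5000  # hit
  → r_5 = 1.5000

ranges = [1.6166, 1.4494, 0.8660, 0.7765, 1.5000]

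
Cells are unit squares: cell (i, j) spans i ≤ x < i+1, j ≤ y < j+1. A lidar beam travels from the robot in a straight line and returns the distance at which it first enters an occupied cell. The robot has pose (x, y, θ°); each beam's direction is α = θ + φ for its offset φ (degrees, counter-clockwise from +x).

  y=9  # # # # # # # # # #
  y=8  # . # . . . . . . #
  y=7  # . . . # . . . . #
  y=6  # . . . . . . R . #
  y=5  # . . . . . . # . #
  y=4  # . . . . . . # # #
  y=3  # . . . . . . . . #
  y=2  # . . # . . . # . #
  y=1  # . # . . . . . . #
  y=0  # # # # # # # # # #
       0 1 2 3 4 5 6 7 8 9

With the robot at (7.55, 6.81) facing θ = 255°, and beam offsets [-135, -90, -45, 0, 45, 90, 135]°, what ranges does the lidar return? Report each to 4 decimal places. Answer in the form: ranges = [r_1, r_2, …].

beam 1: φ=-135°, α=120°
  direction (-0.5000, 0.8660); cell (7,6); t to first gridline: x 1.1000, y 0.2194 (then +2.0000 / +1.1547)
    (7,7) via y @ 0.2194
    (6,7) via x @ 1.1000
    (6,8) via y @ 1.3741
    (6,9) via y @ 2.5288  # hit
  → r_1 = 2.5288
beam 2: φ=-90°, α=165°
  direction (-0.9659, 0.2588); cell (7,6); t to first gridline: x 0.5694, y 0.7341 (then +1.0353 / +3.8637)
    (6,6) via x @ 0.5694
    (6,7) via y @ 0.7341
    (5,7) via x @ 1.6047
    (4,7) via x @ 2.6400  # hit
  → r_2 = 2.6400
beam 3: φ=-45°, α=210°
  direction (-0.8660, -0.5000); cell (7,6); t to first gridline: x 0.6351, y 1.6200 (then +1.1547 / +2.0000)
    (6,6) via x @ 0.6351
    (6,5) via y @ 1.6200
    (5,5) via x @ 1.7898
    (4,5) via x @ 2.9445
    (4,4) via y @ 3.6200
    (3,4) via x @ 4.0992
    (2,4) via x @ 5.2539
    (2,3) via y @ 5.6200
    (1,3) via x @ 6.4086
    (0,3) via x @ 7.5633  # hit
  → r_3 = 7.5633
beam 4: φ=0°, α=255°
  direction (-0.2588, -0.9659); cell (7,6); t to first gridline: x 2.1250, y 0.8386 (then +3.8637 / +1.0353)
    (7,5) via y @ 0.8386  # hit
  → r_4 = 0.8386
beam 5: φ=45°, α=300°
  direction (0.5000, -0.8660); cell (7,6); t to first gridline: x 0.9000, y 0.9353 (then +2.0000 / +1.1547)
    (8,6) via x @ 0.9000
    (8,5) via y @ 0.9353
    (8,4) via y @ 2.0900  # hit
  → r_5 = 2.0900
beam 6: φ=90°, α=345°
  direction (0.9659, -0.2588); cell (7,6); t to first gridline: x 0.4659, y 3.1296 (then +1.0353 / +3.8637)
    (8,6) via x @ 0.4659
    (9,6) via x @ 1.5012  # hit
  → r_6 = 1.5012
beam 7: φ=135°, α=30°
  direction (0.8660, 0.5000); cell (7,6); t to first gridline: x 0.5196, y 0.3800 (then +1.1547 / +2.0000)
    (7,7) via y @ 0.3800
    (8,7) via x @ 0.5196
    (9,7) via x @ 1.6743  # hit
  → r_7 = 1.6743

ranges = [2.5288, 2.6400, 7.5633, 0.8386, 2.0900, 1.5012, 1.6743]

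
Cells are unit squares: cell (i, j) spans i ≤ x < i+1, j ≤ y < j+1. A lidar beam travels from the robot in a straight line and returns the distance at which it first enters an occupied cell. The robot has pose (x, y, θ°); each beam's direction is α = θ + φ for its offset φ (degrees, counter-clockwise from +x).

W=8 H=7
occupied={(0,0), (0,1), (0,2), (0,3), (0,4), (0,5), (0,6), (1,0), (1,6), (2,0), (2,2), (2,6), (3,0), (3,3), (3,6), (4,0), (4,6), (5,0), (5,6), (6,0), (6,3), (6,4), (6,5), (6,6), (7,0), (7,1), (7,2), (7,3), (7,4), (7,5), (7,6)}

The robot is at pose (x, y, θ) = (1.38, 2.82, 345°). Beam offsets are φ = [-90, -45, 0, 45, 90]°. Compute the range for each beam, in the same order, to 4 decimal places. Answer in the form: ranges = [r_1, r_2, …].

beam 1: φ=-90°, α=255°
  d=(-0.2588,-0.9659)  start (1,2)  tX=1.4682 tY=0.8489  stride 1/|dx|=3.8637 1/|dy|=1.0353
    cross y-line → (1,1), t=0.8489
    cross x-line → (0,1), t=1.4682 (wall)
  → r_1 = 1.4682
beam 2: φ=-45°, α=300°
  d=(0.5000,-0.8660)  start (1,2)  tX=1.2400 tY=0.9469  stride 1/|dx|=2.0000 1/|dy|=1.1547
    cross y-line → (1,1), t=0.9469
    cross x-line → (2,1), t=1.2400
    cross y-line → (2,0), t=2.1016 (wall)
  → r_2 = 2.1016
beam 3: φ=0°, α=345°
  d=(0.9659,-0.2588)  start (1,2)  tX=0.6419 tY=3.1682  stride 1/|dx|=1.0353 1/|dy|=3.8637
    cross x-line → (2,2), t=0.6419 (wall)
  → r_3 = 0.6419
beam 4: φ=45°, α=30°
  d=(0.8660,0.5000)  start (1,2)  tX=0.7159 tY=0.3600  stride 1/|dx|=1.1547 1/|dy|=2.0000
    cross y-line → (1,3), t=0.3600
    cross x-line → (2,3), t=0.7159
    cross x-line → (3,3), t=1.8706 (wall)
  → r_4 = 1.8706
beam 5: φ=90°, α=75°
  d=(0.2588,0.9659)  start (1,2)  tX=2.3955 tY=0.1863  stride 1/|dx|=3.8637 1/|dy|=1.0353
    cross y-line → (1,3), t=0.1863
    cross y-line → (1,4), t=1.2216
    cross y-line → (1,5), t=2.2569
    cross x-line → (2,5), t=2.3955
    cross y-line → (2,6), t=3.2922 (wall)
  → r_5 = 3.2922

ranges = [1.4682, 2.1016, 0.6419, 1.8706, 3.2922]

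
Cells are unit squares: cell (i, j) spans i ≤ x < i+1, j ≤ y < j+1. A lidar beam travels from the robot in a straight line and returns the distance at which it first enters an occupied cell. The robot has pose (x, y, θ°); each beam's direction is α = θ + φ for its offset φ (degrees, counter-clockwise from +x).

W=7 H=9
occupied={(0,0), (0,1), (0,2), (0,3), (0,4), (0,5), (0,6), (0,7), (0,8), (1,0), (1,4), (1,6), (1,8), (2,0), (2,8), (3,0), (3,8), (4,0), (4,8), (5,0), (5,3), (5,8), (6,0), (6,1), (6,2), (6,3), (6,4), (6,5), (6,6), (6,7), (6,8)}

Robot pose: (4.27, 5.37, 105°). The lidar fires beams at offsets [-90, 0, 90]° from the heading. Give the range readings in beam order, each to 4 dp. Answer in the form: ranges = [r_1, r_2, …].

beam 1: φ=-90°, α=15°
  dir = (cos 15°, sin 15°) = (0.9659, 0.2588); from cell (4,5)
  next x-line at t=0.7558, next y-line at t=2.4341; Δt_x=1.0353, Δt_y=3.8637
    x: enter (5,5) at t=0.7558
    x: enter (6,5) at t=1.7910 ← occupied
  → r_1 = 1.7910
beam 2: φ=0°, α=105°
  dir = (cos 105°, sin 105°) = (-0.2588, 0.9659); from cell (4,5)
  next x-line at t=1.0432, next y-line at t=0.6522; Δt_x=3.8637, Δt_y=1.0353
    y: enter (4,6) at t=0.6522
    x: enter (3,6) at t=1.0432
    y: enter (3,7) at t=1.6875
    y: enter (3,8) at t=2.7228 ← occupied
  → r_2 = 2.7228
beam 3: φ=90°, α=195°
  dir = (cos 195°, sin 195°) = (-0.9659, -0.2588); from cell (4,5)
  next x-line at t=0.2795, next y-line at t=1.4296; Δt_x=1.0353, Δt_y=3.8637
    x: enter (3,5) at t=0.2795
    x: enter (2,5) at t=1.3148
    y: enter (2,4) at t=1.4296
    x: enter (1,4) at t=2.3501 ← occupied
  → r_3 = 2.3501

ranges = [1.7910, 2.7228, 2.3501]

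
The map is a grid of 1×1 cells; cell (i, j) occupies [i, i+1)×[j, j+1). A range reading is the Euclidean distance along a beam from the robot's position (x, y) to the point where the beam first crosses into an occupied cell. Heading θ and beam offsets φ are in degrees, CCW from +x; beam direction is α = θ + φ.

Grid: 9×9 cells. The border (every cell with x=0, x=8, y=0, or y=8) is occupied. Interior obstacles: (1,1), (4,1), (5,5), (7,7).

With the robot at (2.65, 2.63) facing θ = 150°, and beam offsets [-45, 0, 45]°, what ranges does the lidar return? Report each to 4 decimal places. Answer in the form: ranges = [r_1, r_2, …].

beam 1: φ=-45°, α=105°
  d=(-0.2588,0.9659)  start (2,2)  tX=2.5114 tY=0.3831  stride 1/|dx|=3.8637 1/|dy|=1.0353
    cross y-line → (2,3), t=0.3831
    cross y-line → (2,4), t=1.4183
    cross y-line → (2,5), t=2.4536
    cross x-line → (1,5), t=2.5114
    cross y-line → (1,6), t=3.4889
    cross y-line → (1,7), t=4.5242
    cross y-line → (1,8), t=5.5594 (wall)
  → r_1 = 5.5594
beam 2: φ=0°, α=150°
  d=(-0.8660,0.5000)  start (2,2)  tX=0.7506 tY=0.7400  stride 1/|dx|=1.1547 1/|dy|=2.0000
    cross y-line → (2,3), t=0.7400
    cross x-line → (1,3), t=0.7506
    cross x-line → (0,3), t=1.9053 (wall)
  → r_2 = 1.9053
beam 3: φ=45°, α=195°
  d=(-0.9659,-0.2588)  start (2,2)  tX=0.6729 tY=2.4341  stride 1/|dx|=1.0353 1/|dy|=3.8637
    cross x-line → (1,2), t=0.6729
    cross x-line → (0,2), t=1.7082 (wall)
  → r_3 = 1.7082

ranges = [5.5594, 1.9053, 1.7082]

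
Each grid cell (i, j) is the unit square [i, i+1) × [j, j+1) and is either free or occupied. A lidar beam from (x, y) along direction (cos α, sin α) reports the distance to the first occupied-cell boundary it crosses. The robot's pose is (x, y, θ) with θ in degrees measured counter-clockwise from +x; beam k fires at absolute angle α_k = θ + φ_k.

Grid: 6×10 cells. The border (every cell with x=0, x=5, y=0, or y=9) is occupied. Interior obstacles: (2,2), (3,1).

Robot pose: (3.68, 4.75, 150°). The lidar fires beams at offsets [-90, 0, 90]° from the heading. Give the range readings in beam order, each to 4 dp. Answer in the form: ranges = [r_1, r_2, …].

ranges = [2.6400, 3.0946, 2.0207]

beam 1: φ=-90°, α=60°
  direction (0.5000, 0.8660); cell (3,4); t to first gridline: x 0.6400, y 0.2887 (then +2.0000 / +1.1547)
    (3,5) via y @ 0.2887
    (4,5) via x @ 0.6400
    (4,6) via y @ 1.4434
    (4,7) via y @ 2.5981
    (5,7) via x @ 2.6400  # hit
  → r_1 = 2.6400
beam 2: φ=0°, α=150°
  direction (-0.8660, 0.5000); cell (3,4); t to first gridline: x 0.7852, y 0.5000 (then +1.1547 / +2.0000)
    (3,5) via y @ 0.5000
    (2,5) via x @ 0.7852
    (1,5) via x @ 1.9399
    (1,6) via y @ 2.5000
    (0,6) via x @ 3.0946  # hit
  → r_2 = 3.0946
beam 3: φ=90°, α=240°
  direction (-0.5000, -0.8660); cell (3,4); t to first gridline: x 1.3600, y 0.8660 (then +2.0000 / +1.1547)
    (3,3) via y @ 0.8660
    (2,3) via x @ 1.3600
    (2,2) via y @ 2.0207  # hit
  → r_3 = 2.0207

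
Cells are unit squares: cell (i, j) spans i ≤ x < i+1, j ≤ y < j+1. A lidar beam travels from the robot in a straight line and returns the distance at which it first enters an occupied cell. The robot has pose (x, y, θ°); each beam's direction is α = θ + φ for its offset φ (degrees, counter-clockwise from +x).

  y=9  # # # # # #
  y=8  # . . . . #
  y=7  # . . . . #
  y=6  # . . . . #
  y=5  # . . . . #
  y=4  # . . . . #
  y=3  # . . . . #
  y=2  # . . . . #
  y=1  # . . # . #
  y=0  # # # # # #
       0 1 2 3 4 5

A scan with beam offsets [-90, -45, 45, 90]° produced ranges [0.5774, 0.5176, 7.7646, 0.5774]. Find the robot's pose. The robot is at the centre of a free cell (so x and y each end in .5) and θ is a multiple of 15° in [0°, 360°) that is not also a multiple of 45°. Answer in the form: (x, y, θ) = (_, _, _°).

(x, y, θ) = (4.5, 1.5, 60°)

Enumerate (i+0.5, j+0.5, θ) over the 31 free cells and 16 admissible headings. For each, cast all 4 beams and compare to the given ranges.
  (1.5, 5.5, 195°): beam 1 = 1.9319 ≠ 0.5774 ✗
  (1.5, 1.5, 105°): beam 1 = 1.5529 ≠ 0.5774 ✗
  (3.5, 5.5, 150°): beam 1 = 3.0000 ≠ 0.5774 ✗
  …
  (4.5, 1.5, 60°): r_1=0.5774, r_2=0.5176, r_3=7.7646, r_4=0.5774 — all match ✓
Only this pose fits every beam.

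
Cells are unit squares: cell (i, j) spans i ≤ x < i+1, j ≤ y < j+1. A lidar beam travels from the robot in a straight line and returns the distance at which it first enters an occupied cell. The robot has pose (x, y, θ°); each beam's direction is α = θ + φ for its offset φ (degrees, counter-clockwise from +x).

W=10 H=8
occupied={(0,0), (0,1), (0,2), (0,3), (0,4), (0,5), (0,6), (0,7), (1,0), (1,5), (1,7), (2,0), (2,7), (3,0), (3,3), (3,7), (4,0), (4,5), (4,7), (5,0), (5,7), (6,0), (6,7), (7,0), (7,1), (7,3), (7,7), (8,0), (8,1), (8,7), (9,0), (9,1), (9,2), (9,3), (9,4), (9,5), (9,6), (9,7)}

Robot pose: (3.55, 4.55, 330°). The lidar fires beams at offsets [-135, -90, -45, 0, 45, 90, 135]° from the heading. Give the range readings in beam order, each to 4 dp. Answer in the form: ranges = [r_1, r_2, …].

beam 1: φ=-135°, α=195°
  direction (-0.9659, -0.2588); cell (3,4); t to first gridline: x 0.5694, y 2.1250 (then +1.0353 / +3.8637)
    (2,4) via x @ 0.5694
    (1,4) via x @ 1.6047
    (1,3) via y @ 2.1250
    (0,3) via x @ 2.6400  # hit
  → r_1 = 2.6400
beam 2: φ=-90°, α=240°
  direction (-0.5000, -0.8660); cell (3,4); t to first gridline: x 1.1000, y 0.6351 (then +2.0000 / +1.1547)
    (3,3) via y @ 0.6351  # hit
  → r_2 = 0.6351
beam 3: φ=-45°, α=285°
  direction (0.2588, -0.9659); cell (3,4); t to first gridline: x 1.7387, y 0.5694 (then +3.8637 / +1.0353)
    (3,3) via y @ 0.5694  # hit
  → r_3 = 0.5694
beam 4: φ=0°, α=330°
  direction (0.8660, -0.5000); cell (3,4); t to first gridline: x 0.5196, y 1.1000 (then +1.1547 / +2.0000)
    (4,4) via x @ 0.5196
    (4,3) via y @ 1.1000
    (5,3) via x @ 1.6743
    (6,3) via x @ 2.8290
    (6,2) via y @ 3.1000
    (7,2) via x @ 3.9837
    (7,1) via y @ 5.1000  # hit
  → r_4 = 5.1000
beam 5: φ=45°, α=15°
  direction (0.9659, 0.2588); cell (3,4); t to first gridline: x 0.4659, y 1.7387 (then +1.0353 / +3.8637)
    (4,4) via x @ 0.4659
    (5,4) via x @ 1.5012
    (5,5) via y @ 1.7387
    (6,5) via x @ 2.5364
    (7,5) via x @ 3.5717
    (8,5) via x @ 4.6070
    (8,6) via y @ 5.6024
    (9,6) via x @ 5.6423  # hit
  → r_5 = 5.6423
beam 6: φ=90°, α=60°
  direction (0.5000, 0.8660); cell (3,4); t to first gridline: x 0.9000, y 0.5196 (then +2.0000 / +1.1547)
    (3,5) via y @ 0.5196
    (4,5) via x @ 0.9000  # hit
  → r_6 = 0.9000
beam 7: φ=135°, α=105°
  direction (-0.2588, 0.9659); cell (3,4); t to first gridline: x 2.1250, y 0.4659 (then +3.8637 / +1.0353)
    (3,5) via y @ 0.4659
    (3,6) via y @ 1.5012
    (2,6) via x @ 2.1250
    (2,7) via y @ 2.5364  # hit
  → r_7 = 2.5364

ranges = [2.6400, 0.6351, 0.5694, 5.1000, 5.6423, 0.9000, 2.5364]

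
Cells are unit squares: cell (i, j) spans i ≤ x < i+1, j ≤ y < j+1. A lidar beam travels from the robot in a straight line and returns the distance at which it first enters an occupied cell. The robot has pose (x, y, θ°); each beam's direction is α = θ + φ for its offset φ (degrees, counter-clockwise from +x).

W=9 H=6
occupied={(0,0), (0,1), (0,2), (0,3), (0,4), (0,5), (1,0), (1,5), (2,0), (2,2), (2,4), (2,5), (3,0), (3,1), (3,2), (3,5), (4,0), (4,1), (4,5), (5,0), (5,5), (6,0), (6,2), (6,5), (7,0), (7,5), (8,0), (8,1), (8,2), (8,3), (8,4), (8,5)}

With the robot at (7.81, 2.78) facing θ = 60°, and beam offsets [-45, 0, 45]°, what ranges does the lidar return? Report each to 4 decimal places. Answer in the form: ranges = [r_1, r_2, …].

ranges = [0.1967, 0.3800, 2.2983]

beam 1: φ=-45°, α=15°
  cosα=0.9659 sinα=0.2588 | (7,2) | tMaxX 0.1967 tMaxY 0.8500 | tΔX 1.0353 tΔY 3.8637
    t=0.1967 [x] (8,2) — stop
  → r_1 = 0.1967
beam 2: φ=0°, α=60°
  cosα=0.5000 sinα=0.8660 | (7,2) | tMaxX 0.3800 tMaxY 0.2540 | tΔX 2.0000 tΔY 1.1547
    t=0.2540 [y] (7,3)
    t=0.3800 [x] (8,3) — stop
  → r_2 = 0.3800
beam 3: φ=45°, α=105°
  cosα=-0.2588 sinα=0.9659 | (7,2) | tMaxX 3.1296 tMaxY 0.2278 | tΔX 3.8637 tΔY 1.0353
    t=0.2278 [y] (7,3)
    t=1.2630 [y] (7,4)
    t=2.2983 [y] (7,5) — stop
  → r_3 = 2.2983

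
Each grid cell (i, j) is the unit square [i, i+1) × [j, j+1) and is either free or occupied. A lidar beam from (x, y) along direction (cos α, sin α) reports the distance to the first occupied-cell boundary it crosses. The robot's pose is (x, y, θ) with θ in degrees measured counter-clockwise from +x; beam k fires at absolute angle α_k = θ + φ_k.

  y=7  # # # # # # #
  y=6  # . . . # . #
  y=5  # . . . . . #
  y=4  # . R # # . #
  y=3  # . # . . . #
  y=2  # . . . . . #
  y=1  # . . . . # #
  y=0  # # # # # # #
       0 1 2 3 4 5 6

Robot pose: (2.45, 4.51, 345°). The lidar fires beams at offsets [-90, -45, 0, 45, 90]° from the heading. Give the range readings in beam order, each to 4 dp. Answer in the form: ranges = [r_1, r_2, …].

beam 1: φ=-90°, α=255°
  cosα=-0.2588 sinα=-0.9659 | (2,4) | tMaxX 1.7387 tMaxY 0.5280 | tΔX 3.8637 tΔY 1.0353
    t=0.5280 [y] (2,3) — stop
  → r_1 = 0.5280
beam 2: φ=-45°, α=300°
  cosα=0.5000 sinα=-0.8660 | (2,4) | tMaxX 1.1000 tMaxY 0.5889 | tΔX 2.0000 tΔY 1.1547
    t=0.5889 [y] (2,3) — stop
  → r_2 = 0.5889
beam 3: φ=0°, α=345°
  cosα=0.9659 sinα=-0.2588 | (2,4) | tMaxX 0.5694 tMaxY 1.9705 | tΔX 1.0353 tΔY 3.8637
    t=0.5694 [x] (3,4) — stop
  → r_3 = 0.5694
beam 4: φ=45°, α=30°
  cosα=0.8660 sinα=0.5000 | (2,4) | tMaxX 0.6351 tMaxY 0.9800 | tΔX 1.1547 tΔY 2.0000
    t=0.6351 [x] (3,4) — stop
  → r_4 = 0.6351
beam 5: φ=90°, α=75°
  cosα=0.2588 sinα=0.9659 | (2,4) | tMaxX 2.1250 tMaxY 0.5073 | tΔX 3.8637 tΔY 1.0353
    t=0.5073 [y] (2,5)
    t=1.5426 [y] (2,6)
    t=2.1250 [x] (3,6)
    t=2.5778 [y] (3,7) — stop
  → r_5 = 2.5778

ranges = [0.5280, 0.5889, 0.5694, 0.6351, 2.5778]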